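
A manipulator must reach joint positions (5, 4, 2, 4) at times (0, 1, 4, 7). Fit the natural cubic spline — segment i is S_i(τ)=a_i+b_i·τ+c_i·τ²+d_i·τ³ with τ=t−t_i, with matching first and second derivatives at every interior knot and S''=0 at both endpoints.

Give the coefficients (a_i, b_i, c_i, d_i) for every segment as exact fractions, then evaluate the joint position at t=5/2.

Δ: Δ0=-1, Δ1=-2/3, Δ2=2/3
row 1: diag=8, rhs=2; c'=3/8, d'=1/4
row 2: denom=12−3·3/8=87/8; d'=(8−3·1/4)/(87/8)=2/3
back: M2=2/3
back: M1=1/4−3/8·2/3=0
M: M0=0, M1=0, M2=2/3, M3=0
seg 0: a=5, c=M0/2=0, d=(M1−M0)/(6·1)=0, b=Δ0−h0·(2M0+M1)/6=-1
seg 1: a=4, c=M1/2=0, d=(M2−M1)/(6·3)=1/27, b=Δ1−h1·(2M1+M2)/6=-1
seg 2: a=2, c=M2/2=1/3, d=(M3−M2)/(6·3)=-1/27, b=Δ2−h2·(2M2+M3)/6=0
t_q=5/2 → seg 1, τ=3/2; S=4+-1·τ+0·τ²+1/27·τ³=21/8

  seg 0: a=5 b=-1 c=0 d=0
  seg 1: a=4 b=-1 c=0 d=1/27
  seg 2: a=2 b=0 c=1/3 d=-1/27
S(5/2) = 21/8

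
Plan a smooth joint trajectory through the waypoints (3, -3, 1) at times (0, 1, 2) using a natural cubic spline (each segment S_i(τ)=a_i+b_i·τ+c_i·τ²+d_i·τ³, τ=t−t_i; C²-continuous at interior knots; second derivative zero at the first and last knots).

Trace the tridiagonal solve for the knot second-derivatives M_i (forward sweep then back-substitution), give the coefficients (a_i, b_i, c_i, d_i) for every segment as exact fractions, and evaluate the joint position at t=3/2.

  seg 0: a=3 b=-17/2 c=0 d=5/2
  seg 1: a=-3 b=-1 c=15/2 d=-5/2
S(3/2) = -31/16

Δ: Δ0=-6, Δ1=4
row 1: diag=4, rhs=60; c'=1/4, d'=15
back: M1=15
M: M0=0, M1=15, M2=0
seg 0: a=3, c=M0/2=0, d=(M1−M0)/(6·1)=5/2, b=Δ0−h0·(2M0+M1)/6=-17/2
seg 1: a=-3, c=M1/2=15/2, d=(M2−M1)/(6·1)=-5/2, b=Δ1−h1·(2M1+M2)/6=-1
t_q=3/2 → seg 1, τ=1/2; S=-3+-1·τ+15/2·τ²+-5/2·τ³=-31/16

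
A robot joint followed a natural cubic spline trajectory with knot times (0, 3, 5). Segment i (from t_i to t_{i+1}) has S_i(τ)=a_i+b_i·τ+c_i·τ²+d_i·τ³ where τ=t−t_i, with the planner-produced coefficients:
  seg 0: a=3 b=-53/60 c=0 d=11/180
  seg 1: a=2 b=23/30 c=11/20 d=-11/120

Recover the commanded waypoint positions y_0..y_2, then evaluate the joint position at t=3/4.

y_0=3 y_1=2 y_2=5
S(3/4) = 605/256

y_0 = S_0(0) = a_0 = 3
y_1 = S_1(0) = a_1 = 2
y_2 = S_1(2) = 5
t_q=3/4 is in segment 0 (τ=3/4); S_0(τ)=605/256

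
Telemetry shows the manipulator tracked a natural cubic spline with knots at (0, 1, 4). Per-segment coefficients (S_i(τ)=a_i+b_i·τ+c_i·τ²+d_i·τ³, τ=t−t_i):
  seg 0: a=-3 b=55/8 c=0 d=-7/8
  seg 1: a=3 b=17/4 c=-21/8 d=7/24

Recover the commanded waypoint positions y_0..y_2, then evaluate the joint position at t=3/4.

y_0 = S_0(0) = a_0 = -3
y_1 = S_1(0) = a_1 = 3
y_2 = S_1(3) = 0
t_q=3/4 is in segment 0 (τ=3/4); S_0(τ)=915/512

y_0=-3 y_1=3 y_2=0
S(3/4) = 915/512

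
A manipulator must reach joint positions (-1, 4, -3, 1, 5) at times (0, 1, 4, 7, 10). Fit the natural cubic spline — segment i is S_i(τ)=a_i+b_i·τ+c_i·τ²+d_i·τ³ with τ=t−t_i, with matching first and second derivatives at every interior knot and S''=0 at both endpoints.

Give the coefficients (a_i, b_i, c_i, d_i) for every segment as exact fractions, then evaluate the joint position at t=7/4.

Δ: Δ0=5, Δ1=-7/3, Δ2=4/3, Δ3=4/3
row 1: diag=8, rhs=-44; c'=3/8, d'=-11/2
row 2: denom=12−3·3/8=87/8; d'=(22−3·-11/2)/(87/8)=308/87
row 3: denom=12−3·8/29=324/29; d'=(0−3·308/87)/(324/29)=-77/81
back: M3=-77/81
back: M2=308/87−8/29·-77/81=308/81
back: M1=-11/2−3/8·308/81=-187/27
M: M0=0, M1=-187/27, M2=308/81, M3=-77/81, M4=0
seg 0: a=-1, c=M0/2=0, d=(M1−M0)/(6·1)=-187/162, b=Δ0−h0·(2M0+M1)/6=997/162
seg 1: a=4, c=M1/2=-187/54, d=(M2−M1)/(6·3)=869/1458, b=Δ1−h1·(2M1+M2)/6=218/81
seg 2: a=-3, c=M2/2=154/81, d=(M3−M2)/(6·3)=-385/1458, b=Δ2−h2·(2M2+M3)/6=-323/162
seg 3: a=1, c=M3/2=-77/162, d=(M4−M3)/(6·3)=77/1458, b=Δ3−h3·(2M3+M4)/6=185/81
t_q=7/4 → seg 1, τ=3/4; S=4+218/81·τ+-187/54·τ²+869/1458·τ³=4979/1152

  seg 0: a=-1 b=997/162 c=0 d=-187/162
  seg 1: a=4 b=218/81 c=-187/54 d=869/1458
  seg 2: a=-3 b=-323/162 c=154/81 d=-385/1458
  seg 3: a=1 b=185/81 c=-77/162 d=77/1458
S(7/4) = 4979/1152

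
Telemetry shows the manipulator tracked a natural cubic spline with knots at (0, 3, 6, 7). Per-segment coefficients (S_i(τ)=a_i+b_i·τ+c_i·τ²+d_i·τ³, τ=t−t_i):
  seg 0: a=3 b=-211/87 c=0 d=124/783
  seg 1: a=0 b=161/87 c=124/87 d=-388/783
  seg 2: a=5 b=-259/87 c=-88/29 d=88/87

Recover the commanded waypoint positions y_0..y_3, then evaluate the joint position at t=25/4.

y_0=3 y_1=0 y_2=5 y_3=0
S(25/4) = 947/232

y_0 = S_0(0) = a_0 = 3
y_1 = S_1(0) = a_1 = 0
y_2 = S_2(0) = a_2 = 5
y_3 = S_2(1) = 0
t_q=25/4 is in segment 2 (τ=1/4); S_2(τ)=947/232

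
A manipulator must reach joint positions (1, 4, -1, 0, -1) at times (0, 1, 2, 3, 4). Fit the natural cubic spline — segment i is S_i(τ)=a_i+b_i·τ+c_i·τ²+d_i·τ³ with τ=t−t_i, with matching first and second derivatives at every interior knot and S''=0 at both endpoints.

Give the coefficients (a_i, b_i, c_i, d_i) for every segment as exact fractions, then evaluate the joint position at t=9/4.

  seg 0: a=1 b=157/28 c=0 d=-73/28
  seg 1: a=4 b=-31/14 c=-219/28 d=141/28
  seg 2: a=-1 b=-11/4 c=51/7 d=-99/28
  seg 3: a=0 b=17/14 c=-93/28 d=31/28
S(9/4) = -2307/1792

Δ: Δ0=3, Δ1=-5, Δ2=1, Δ3=-1
row 1: diag=4, rhs=-48; c'=1/4, d'=-12
row 2: denom=4−1·1/4=15/4; d'=(36−1·-12)/(15/4)=64/5
row 3: denom=4−1·4/15=56/15; d'=(-12−1·64/5)/(56/15)=-93/14
back: M3=-93/14
back: M2=64/5−4/15·-93/14=102/7
back: M1=-12−1/4·102/7=-219/14
M: M0=0, M1=-219/14, M2=102/7, M3=-93/14, M4=0
seg 0: a=1, c=M0/2=0, d=(M1−M0)/(6·1)=-73/28, b=Δ0−h0·(2M0+M1)/6=157/28
seg 1: a=4, c=M1/2=-219/28, d=(M2−M1)/(6·1)=141/28, b=Δ1−h1·(2M1+M2)/6=-31/14
seg 2: a=-1, c=M2/2=51/7, d=(M3−M2)/(6·1)=-99/28, b=Δ2−h2·(2M2+M3)/6=-11/4
seg 3: a=0, c=M3/2=-93/28, d=(M4−M3)/(6·1)=31/28, b=Δ3−h3·(2M3+M4)/6=17/14
t_q=9/4 → seg 2, τ=1/4; S=-1+-11/4·τ+51/7·τ²+-99/28·τ³=-2307/1792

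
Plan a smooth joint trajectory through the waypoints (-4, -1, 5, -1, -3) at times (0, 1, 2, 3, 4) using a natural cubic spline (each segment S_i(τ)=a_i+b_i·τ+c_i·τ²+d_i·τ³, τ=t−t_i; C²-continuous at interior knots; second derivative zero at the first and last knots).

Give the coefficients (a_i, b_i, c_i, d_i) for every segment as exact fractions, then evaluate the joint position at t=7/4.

Δ: Δ0=3, Δ1=6, Δ2=-6, Δ3=-2
row 1: diag=4, rhs=18; c'=1/4, d'=9/2
row 2: denom=4−1·1/4=15/4; d'=(-72−1·9/2)/(15/4)=-102/5
row 3: denom=4−1·4/15=56/15; d'=(24−1·-102/5)/(56/15)=333/28
back: M3=333/28
back: M2=-102/5−4/15·333/28=-165/7
back: M1=9/2−1/4·-165/7=291/28
M: M0=0, M1=291/28, M2=-165/7, M3=333/28, M4=0
seg 0: a=-4, c=M0/2=0, d=(M1−M0)/(6·1)=97/56, b=Δ0−h0·(2M0+M1)/6=71/56
seg 1: a=-1, c=M1/2=291/56, d=(M2−M1)/(6·1)=-317/56, b=Δ1−h1·(2M1+M2)/6=181/28
seg 2: a=5, c=M2/2=-165/14, d=(M3−M2)/(6·1)=331/56, b=Δ2−h2·(2M2+M3)/6=-1/8
seg 3: a=-1, c=M3/2=333/56, d=(M4−M3)/(6·1)=-111/56, b=Δ3−h3·(2M3+M4)/6=-167/28
t_q=7/4 → seg 1, τ=3/4; S=-1+181/28·τ+291/56·τ²+-317/56·τ³=15709/3584

  seg 0: a=-4 b=71/56 c=0 d=97/56
  seg 1: a=-1 b=181/28 c=291/56 d=-317/56
  seg 2: a=5 b=-1/8 c=-165/14 d=331/56
  seg 3: a=-1 b=-167/28 c=333/56 d=-111/56
S(7/4) = 15709/3584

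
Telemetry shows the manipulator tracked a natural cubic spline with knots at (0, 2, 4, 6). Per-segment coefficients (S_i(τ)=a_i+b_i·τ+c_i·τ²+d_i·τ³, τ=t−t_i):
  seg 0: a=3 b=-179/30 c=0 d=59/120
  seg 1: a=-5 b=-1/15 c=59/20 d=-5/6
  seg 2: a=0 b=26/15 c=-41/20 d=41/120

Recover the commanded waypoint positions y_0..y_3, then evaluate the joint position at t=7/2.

y_0 = S_0(0) = a_0 = 3
y_1 = S_1(0) = a_1 = -5
y_2 = S_2(0) = a_2 = 0
y_3 = S_2(2) = -2
t_q=7/2 is in segment 1 (τ=3/2); S_1(τ)=-51/40

y_0=3 y_1=-5 y_2=0 y_3=-2
S(7/2) = -51/40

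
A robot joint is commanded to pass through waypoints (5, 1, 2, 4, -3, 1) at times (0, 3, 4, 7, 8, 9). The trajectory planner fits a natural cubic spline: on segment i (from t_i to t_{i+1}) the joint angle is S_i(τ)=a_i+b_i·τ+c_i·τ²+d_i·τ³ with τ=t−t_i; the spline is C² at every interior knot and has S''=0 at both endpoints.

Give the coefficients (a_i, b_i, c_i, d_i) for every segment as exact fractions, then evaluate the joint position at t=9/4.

Δ: Δ0=-4/3, Δ1=1, Δ2=2/3, Δ3=-7, Δ4=4
row 1: diag=8, rhs=14; c'=1/8, d'=7/4
row 2: denom=8−1·1/8=63/8; d'=(-2−1·7/4)/(63/8)=-10/21
row 3: denom=8−3·8/21=48/7; d'=(-46−3·-10/21)/(48/7)=-13/2
row 4: denom=4−1·7/48=185/48; d'=(66−1·-13/2)/(185/48)=696/37
back: M4=696/37
back: M3=-13/2−7/48·696/37=-342/37
back: M2=-10/21−8/21·-342/37=338/111
back: M1=7/4−1/8·338/111=152/111
M: M0=0, M1=152/111, M2=338/111, M3=-342/37, M4=696/37, M5=0
seg 0: a=5, c=M0/2=0, d=(M1−M0)/(6·3)=76/999, b=Δ0−h0·(2M0+M1)/6=-224/111
seg 1: a=1, c=M1/2=76/111, d=(M2−M1)/(6·1)=31/111, b=Δ1−h1·(2M1+M2)/6=4/111
seg 2: a=2, c=M2/2=169/111, d=(M3−M2)/(6·3)=-682/999, b=Δ2−h2·(2M2+M3)/6=83/37
seg 3: a=4, c=M3/2=-171/37, d=(M4−M3)/(6·1)=173/37, b=Δ3−h3·(2M3+M4)/6=-261/37
seg 4: a=-3, c=M4/2=348/37, d=(M5−M4)/(6·1)=-116/37, b=Δ4−h4·(2M4+M5)/6=-84/37
t_q=9/4 → seg 0, τ=9/4; S=5+-224/111·τ+0·τ²+76/999·τ³=785/592

  seg 0: a=5 b=-224/111 c=0 d=76/999
  seg 1: a=1 b=4/111 c=76/111 d=31/111
  seg 2: a=2 b=83/37 c=169/111 d=-682/999
  seg 3: a=4 b=-261/37 c=-171/37 d=173/37
  seg 4: a=-3 b=-84/37 c=348/37 d=-116/37
S(9/4) = 785/592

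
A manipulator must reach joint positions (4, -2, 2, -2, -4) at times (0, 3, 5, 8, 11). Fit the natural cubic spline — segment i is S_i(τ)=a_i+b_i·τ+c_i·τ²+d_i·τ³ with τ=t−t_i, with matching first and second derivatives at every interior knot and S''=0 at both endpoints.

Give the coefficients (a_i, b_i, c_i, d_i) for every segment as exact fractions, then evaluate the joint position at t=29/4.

  seg 0: a=4 b=-206/59 c=0 d=88/531
  seg 1: a=-2 b=58/59 c=88/59 d=-29/59
  seg 2: a=2 b=62/59 c=-86/59 d=352/1593
  seg 3: a=-2 b=-102/59 c=94/177 d=-94/1593
S(29/4) = -235/472

Δ: Δ0=-2, Δ1=2, Δ2=-4/3, Δ3=-2/3
row 1: diag=10, rhs=24; c'=1/5, d'=12/5
row 2: denom=10−2·1/5=48/5; d'=(-20−2·12/5)/(48/5)=-31/12
row 3: denom=12−3·5/16=177/16; d'=(4−3·-31/12)/(177/16)=188/177
back: M3=188/177
back: M2=-31/12−5/16·188/177=-172/59
back: M1=12/5−1/5·-172/59=176/59
M: M0=0, M1=176/59, M2=-172/59, M3=188/177, M4=0
seg 0: a=4, c=M0/2=0, d=(M1−M0)/(6·3)=88/531, b=Δ0−h0·(2M0+M1)/6=-206/59
seg 1: a=-2, c=M1/2=88/59, d=(M2−M1)/(6·2)=-29/59, b=Δ1−h1·(2M1+M2)/6=58/59
seg 2: a=2, c=M2/2=-86/59, d=(M3−M2)/(6·3)=352/1593, b=Δ2−h2·(2M2+M3)/6=62/59
seg 3: a=-2, c=M3/2=94/177, d=(M4−M3)/(6·3)=-94/1593, b=Δ3−h3·(2M3+M4)/6=-102/59
t_q=29/4 → seg 2, τ=9/4; S=2+62/59·τ+-86/59·τ²+352/1593·τ³=-235/472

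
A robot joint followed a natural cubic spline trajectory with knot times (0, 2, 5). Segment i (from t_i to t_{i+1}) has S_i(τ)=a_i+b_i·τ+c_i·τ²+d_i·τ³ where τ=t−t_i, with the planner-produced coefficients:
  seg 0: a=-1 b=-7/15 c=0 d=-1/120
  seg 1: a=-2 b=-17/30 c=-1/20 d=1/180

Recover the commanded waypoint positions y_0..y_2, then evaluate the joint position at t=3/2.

y_0=-1 y_1=-2 y_2=-4
S(3/2) = -553/320

y_0 = S_0(0) = a_0 = -1
y_1 = S_1(0) = a_1 = -2
y_2 = S_1(3) = -4
t_q=3/2 is in segment 0 (τ=3/2); S_0(τ)=-553/320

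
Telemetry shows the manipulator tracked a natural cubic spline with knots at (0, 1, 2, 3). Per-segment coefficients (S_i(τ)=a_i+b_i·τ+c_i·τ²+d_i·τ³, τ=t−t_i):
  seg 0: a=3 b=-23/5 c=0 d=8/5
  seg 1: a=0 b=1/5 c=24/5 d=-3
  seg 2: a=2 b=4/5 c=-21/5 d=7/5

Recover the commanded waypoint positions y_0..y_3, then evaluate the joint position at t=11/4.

y_0 = S_0(0) = a_0 = 3
y_1 = S_1(0) = a_1 = 0
y_2 = S_2(0) = a_2 = 2
y_3 = S_2(1) = 0
t_q=11/4 is in segment 2 (τ=3/4); S_2(τ)=53/64

y_0=3 y_1=0 y_2=2 y_3=0
S(11/4) = 53/64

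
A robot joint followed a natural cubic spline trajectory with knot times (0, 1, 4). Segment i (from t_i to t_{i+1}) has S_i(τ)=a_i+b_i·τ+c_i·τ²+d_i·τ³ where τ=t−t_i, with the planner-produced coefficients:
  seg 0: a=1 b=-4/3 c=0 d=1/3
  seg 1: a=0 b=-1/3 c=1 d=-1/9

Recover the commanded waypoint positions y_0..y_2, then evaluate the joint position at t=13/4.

y_0 = S_0(0) = a_0 = 1
y_1 = S_1(0) = a_1 = 0
y_2 = S_1(3) = 5
t_q=13/4 is in segment 1 (τ=9/4); S_1(τ)=195/64

y_0=1 y_1=0 y_2=5
S(13/4) = 195/64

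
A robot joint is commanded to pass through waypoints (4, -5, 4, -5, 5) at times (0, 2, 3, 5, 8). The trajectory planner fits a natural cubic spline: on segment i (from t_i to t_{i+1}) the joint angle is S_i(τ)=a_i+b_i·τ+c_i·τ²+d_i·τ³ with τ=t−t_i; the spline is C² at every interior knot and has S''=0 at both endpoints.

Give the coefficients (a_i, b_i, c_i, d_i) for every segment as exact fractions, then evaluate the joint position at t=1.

  seg 0: a=4 b=-9841/978 c=0 d=680/489
  seg 1: a=-5 b=6479/978 c=1360/163 d=-5837/978
  seg 2: a=4 b=2644/489 c=-3117/326 d=9013/3912
  seg 3: a=-5 b=-5077/978 c=2779/652 d=-2779/5868
S(1) = -1523/326

Δ: Δ0=-9/2, Δ1=9, Δ2=-9/2, Δ3=10/3
row 1: diag=6, rhs=81; c'=1/6, d'=27/2
row 2: denom=6−1·1/6=35/6; d'=(-81−1·27/2)/(35/6)=-81/5
row 3: denom=10−2·12/35=326/35; d'=(47−2·-81/5)/(326/35)=2779/326
back: M3=2779/326
back: M2=-81/5−12/35·2779/326=-3117/163
back: M1=27/2−1/6·-3117/163=2720/163
M: M0=0, M1=2720/163, M2=-3117/163, M3=2779/326, M4=0
seg 0: a=4, c=M0/2=0, d=(M1−M0)/(6·2)=680/489, b=Δ0−h0·(2M0+M1)/6=-9841/978
seg 1: a=-5, c=M1/2=1360/163, d=(M2−M1)/(6·1)=-5837/978, b=Δ1−h1·(2M1+M2)/6=6479/978
seg 2: a=4, c=M2/2=-3117/326, d=(M3−M2)/(6·2)=9013/3912, b=Δ2−h2·(2M2+M3)/6=2644/489
seg 3: a=-5, c=M3/2=2779/652, d=(M4−M3)/(6·3)=-2779/5868, b=Δ3−h3·(2M3+M4)/6=-5077/978
t_q=1 → seg 0, τ=1; S=4+-9841/978·τ+0·τ²+680/489·τ³=-1523/326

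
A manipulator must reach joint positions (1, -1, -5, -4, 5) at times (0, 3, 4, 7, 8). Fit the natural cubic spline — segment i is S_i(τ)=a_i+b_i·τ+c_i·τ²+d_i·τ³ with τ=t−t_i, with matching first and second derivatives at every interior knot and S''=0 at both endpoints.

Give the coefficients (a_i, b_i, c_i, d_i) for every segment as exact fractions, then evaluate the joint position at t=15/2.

  seg 0: a=1 b=2/3 c=0 d=-4/27
  seg 1: a=-1 b=-10/3 c=-4/3 d=2/3
  seg 2: a=-5 b=-4 c=2/3 d=7/27
  seg 3: a=-4 b=7 c=3 d=-1
S(15/2) = 1/8

Δ: Δ0=-2/3, Δ1=-4, Δ2=1/3, Δ3=9
row 1: diag=8, rhs=-20; c'=1/8, d'=-5/2
row 2: denom=8−1·1/8=63/8; d'=(26−1·-5/2)/(63/8)=76/21
row 3: denom=8−3·8/21=48/7; d'=(52−3·76/21)/(48/7)=6
back: M3=6
back: M2=76/21−8/21·6=4/3
back: M1=-5/2−1/8·4/3=-8/3
M: M0=0, M1=-8/3, M2=4/3, M3=6, M4=0
seg 0: a=1, c=M0/2=0, d=(M1−M0)/(6·3)=-4/27, b=Δ0−h0·(2M0+M1)/6=2/3
seg 1: a=-1, c=M1/2=-4/3, d=(M2−M1)/(6·1)=2/3, b=Δ1−h1·(2M1+M2)/6=-10/3
seg 2: a=-5, c=M2/2=2/3, d=(M3−M2)/(6·3)=7/27, b=Δ2−h2·(2M2+M3)/6=-4
seg 3: a=-4, c=M3/2=3, d=(M4−M3)/(6·1)=-1, b=Δ3−h3·(2M3+M4)/6=7
t_q=15/2 → seg 3, τ=1/2; S=-4+7·τ+3·τ²+-1·τ³=1/8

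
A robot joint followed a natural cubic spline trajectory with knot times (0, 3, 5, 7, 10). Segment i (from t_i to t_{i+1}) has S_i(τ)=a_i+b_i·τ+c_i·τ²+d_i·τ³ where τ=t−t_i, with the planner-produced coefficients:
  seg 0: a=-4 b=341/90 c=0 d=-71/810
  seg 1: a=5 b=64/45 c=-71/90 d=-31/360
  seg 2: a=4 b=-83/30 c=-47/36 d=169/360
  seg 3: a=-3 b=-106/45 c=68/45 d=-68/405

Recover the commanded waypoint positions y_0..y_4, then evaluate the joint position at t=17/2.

y_0 = S_0(0) = a_0 = -4
y_1 = S_1(0) = a_1 = 5
y_2 = S_2(0) = a_2 = 4
y_3 = S_3(0) = a_3 = -3
y_4 = S_3(3) = -1
t_q=17/2 is in segment 3 (τ=3/2); S_3(τ)=-37/10

y_0=-4 y_1=5 y_2=4 y_3=-3 y_4=-1
S(17/2) = -37/10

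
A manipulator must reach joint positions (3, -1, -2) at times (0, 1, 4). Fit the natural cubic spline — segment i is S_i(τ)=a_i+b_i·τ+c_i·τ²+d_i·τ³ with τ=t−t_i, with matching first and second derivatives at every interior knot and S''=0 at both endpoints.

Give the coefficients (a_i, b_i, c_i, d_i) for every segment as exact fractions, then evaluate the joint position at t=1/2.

Δ: Δ0=-4, Δ1=-1/3
row 1: diag=8, rhs=22; c'=3/8, d'=11/4
back: M1=11/4
M: M0=0, M1=11/4, M2=0
seg 0: a=3, c=M0/2=0, d=(M1−M0)/(6·1)=11/24, b=Δ0−h0·(2M0+M1)/6=-107/24
seg 1: a=-1, c=M1/2=11/8, d=(M2−M1)/(6·3)=-11/72, b=Δ1−h1·(2M1+M2)/6=-37/12
t_q=1/2 → seg 0, τ=1/2; S=3+-107/24·τ+0·τ²+11/24·τ³=53/64

  seg 0: a=3 b=-107/24 c=0 d=11/24
  seg 1: a=-1 b=-37/12 c=11/8 d=-11/72
S(1/2) = 53/64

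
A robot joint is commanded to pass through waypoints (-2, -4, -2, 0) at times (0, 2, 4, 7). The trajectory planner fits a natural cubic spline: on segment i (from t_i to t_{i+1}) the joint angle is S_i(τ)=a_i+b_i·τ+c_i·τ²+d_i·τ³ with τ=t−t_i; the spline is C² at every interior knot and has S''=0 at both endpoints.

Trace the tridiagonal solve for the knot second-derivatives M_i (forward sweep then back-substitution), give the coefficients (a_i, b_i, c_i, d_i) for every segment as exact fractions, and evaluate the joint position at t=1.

  seg 0: a=-2 b=-88/57 c=0 d=31/228
  seg 1: a=-4 b=5/57 c=31/38 d=-41/228
  seg 2: a=-2 b=68/57 c=-5/19 d=5/171
S(1) = -259/76

Δ: Δ0=-1, Δ1=1, Δ2=2/3
row 1: diag=8, rhs=12; c'=1/4, d'=3/2
row 2: denom=10−2·1/4=19/2; d'=(-2−2·3/2)/(19/2)=-10/19
back: M2=-10/19
back: M1=3/2−1/4·-10/19=31/19
M: M0=0, M1=31/19, M2=-10/19, M3=0
seg 0: a=-2, c=M0/2=0, d=(M1−M0)/(6·2)=31/228, b=Δ0−h0·(2M0+M1)/6=-88/57
seg 1: a=-4, c=M1/2=31/38, d=(M2−M1)/(6·2)=-41/228, b=Δ1−h1·(2M1+M2)/6=5/57
seg 2: a=-2, c=M2/2=-5/19, d=(M3−M2)/(6·3)=5/171, b=Δ2−h2·(2M2+M3)/6=68/57
t_q=1 → seg 0, τ=1; S=-2+-88/57·τ+0·τ²+31/228·τ³=-259/76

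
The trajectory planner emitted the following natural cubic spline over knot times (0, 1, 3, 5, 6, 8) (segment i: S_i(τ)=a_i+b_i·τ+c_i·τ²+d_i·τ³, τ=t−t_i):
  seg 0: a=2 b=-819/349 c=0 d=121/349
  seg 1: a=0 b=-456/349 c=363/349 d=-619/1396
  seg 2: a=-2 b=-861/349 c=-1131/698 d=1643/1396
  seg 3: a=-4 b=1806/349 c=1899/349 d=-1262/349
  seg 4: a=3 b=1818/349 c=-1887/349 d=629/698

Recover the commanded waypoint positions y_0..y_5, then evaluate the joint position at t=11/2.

y_0=2 y_1=0 y_2=-2 y_3=-4 y_4=3 y_5=-1
S(11/2) = -176/349

y_0 = S_0(0) = a_0 = 2
y_1 = S_1(0) = a_1 = 0
y_2 = S_2(0) = a_2 = -2
y_3 = S_3(0) = a_3 = -4
y_4 = S_4(0) = a_4 = 3
y_5 = S_4(2) = -1
t_q=11/2 is in segment 3 (τ=1/2); S_3(τ)=-176/349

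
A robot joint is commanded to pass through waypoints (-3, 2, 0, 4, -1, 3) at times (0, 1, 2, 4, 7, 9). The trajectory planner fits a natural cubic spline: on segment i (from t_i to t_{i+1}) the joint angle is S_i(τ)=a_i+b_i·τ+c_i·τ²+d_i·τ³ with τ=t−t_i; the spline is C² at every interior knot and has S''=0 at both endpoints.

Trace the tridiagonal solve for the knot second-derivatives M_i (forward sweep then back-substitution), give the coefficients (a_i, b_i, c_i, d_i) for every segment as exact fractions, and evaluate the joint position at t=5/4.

Δ: Δ0=5, Δ1=-2, Δ2=2, Δ3=-5/3, Δ4=2
row 1: diag=4, rhs=-42; c'=1/4, d'=-21/2
row 2: denom=6−1·1/4=23/4; d'=(24−1·-21/2)/(23/4)=6
row 3: denom=10−2·8/23=214/23; d'=(-22−2·6)/(214/23)=-391/107
row 4: denom=10−3·69/214=1933/214; d'=(22−3·-391/107)/(1933/214)=7054/1933
back: M4=7054/1933
back: M3=-391/107−69/214·7054/1933=-9338/1933
back: M2=6−8/23·-9338/1933=14846/1933
back: M1=-21/2−1/4·14846/1933=-24008/1933
M: M0=0, M1=-24008/1933, M2=14846/1933, M3=-9338/1933, M4=7054/1933, M5=0
seg 0: a=-3, c=M0/2=0, d=(M1−M0)/(6·1)=-12004/5799, b=Δ0−h0·(2M0+M1)/6=40999/5799
seg 1: a=2, c=M1/2=-12004/1933, d=(M2−M1)/(6·1)=19427/5799, b=Δ1−h1·(2M1+M2)/6=4987/5799
seg 2: a=0, c=M2/2=7423/1933, d=(M3−M2)/(6·2)=-6046/5799, b=Δ2−h2·(2M2+M3)/6=-8756/5799
seg 3: a=4, c=M3/2=-4669/1933, d=(M4−M3)/(6·3)=2732/5799, b=Δ3−h3·(2M3+M4)/6=7768/5799
seg 4: a=-1, c=M4/2=3527/1933, d=(M5−M4)/(6·2)=-3527/11598, b=Δ4−h4·(2M4+M5)/6=-2510/5799
t_q=5/4 → seg 1, τ=1/4; S=2+4987/5799·τ+-12004/1933·τ²+19427/5799·τ³=232481/123712

  seg 0: a=-3 b=40999/5799 c=0 d=-12004/5799
  seg 1: a=2 b=4987/5799 c=-12004/1933 d=19427/5799
  seg 2: a=0 b=-8756/5799 c=7423/1933 d=-6046/5799
  seg 3: a=4 b=7768/5799 c=-4669/1933 d=2732/5799
  seg 4: a=-1 b=-2510/5799 c=3527/1933 d=-3527/11598
S(5/4) = 232481/123712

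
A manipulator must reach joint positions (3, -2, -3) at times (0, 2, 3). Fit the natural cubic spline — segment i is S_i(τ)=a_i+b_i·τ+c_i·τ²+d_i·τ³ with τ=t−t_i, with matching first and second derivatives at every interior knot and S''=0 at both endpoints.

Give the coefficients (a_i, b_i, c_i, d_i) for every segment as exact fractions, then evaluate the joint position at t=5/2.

Δ: Δ0=-5/2, Δ1=-1
row 1: diag=6, rhs=9; c'=1/6, d'=3/2
back: M1=3/2
M: M0=0, M1=3/2, M2=0
seg 0: a=3, c=M0/2=0, d=(M1−M0)/(6·2)=1/8, b=Δ0−h0·(2M0+M1)/6=-3
seg 1: a=-2, c=M1/2=3/4, d=(M2−M1)/(6·1)=-1/4, b=Δ1−h1·(2M1+M2)/6=-3/2
t_q=5/2 → seg 1, τ=1/2; S=-2+-3/2·τ+3/4·τ²+-1/4·τ³=-83/32

  seg 0: a=3 b=-3 c=0 d=1/8
  seg 1: a=-2 b=-3/2 c=3/4 d=-1/4
S(5/2) = -83/32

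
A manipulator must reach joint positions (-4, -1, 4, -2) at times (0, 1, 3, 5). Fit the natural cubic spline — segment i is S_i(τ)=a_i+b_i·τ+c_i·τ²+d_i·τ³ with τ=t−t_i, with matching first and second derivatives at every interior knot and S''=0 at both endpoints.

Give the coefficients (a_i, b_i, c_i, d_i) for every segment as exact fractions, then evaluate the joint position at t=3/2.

  seg 0: a=-4 b=125/44 c=0 d=7/44
  seg 1: a=-1 b=73/22 c=21/44 d=-39/88
  seg 2: a=4 b=-1/11 c=-24/11 d=4/11
S(3/2) = 509/704

Δ: Δ0=3, Δ1=5/2, Δ2=-3
row 1: diag=6, rhs=-3; c'=1/3, d'=-1/2
row 2: denom=8−2·1/3=22/3; d'=(-33−2·-1/2)/(22/3)=-48/11
back: M2=-48/11
back: M1=-1/2−1/3·-48/11=21/22
M: M0=0, M1=21/22, M2=-48/11, M3=0
seg 0: a=-4, c=M0/2=0, d=(M1−M0)/(6·1)=7/44, b=Δ0−h0·(2M0+M1)/6=125/44
seg 1: a=-1, c=M1/2=21/44, d=(M2−M1)/(6·2)=-39/88, b=Δ1−h1·(2M1+M2)/6=73/22
seg 2: a=4, c=M2/2=-24/11, d=(M3−M2)/(6·2)=4/11, b=Δ2−h2·(2M2+M3)/6=-1/11
t_q=3/2 → seg 1, τ=1/2; S=-1+73/22·τ+21/44·τ²+-39/88·τ³=509/704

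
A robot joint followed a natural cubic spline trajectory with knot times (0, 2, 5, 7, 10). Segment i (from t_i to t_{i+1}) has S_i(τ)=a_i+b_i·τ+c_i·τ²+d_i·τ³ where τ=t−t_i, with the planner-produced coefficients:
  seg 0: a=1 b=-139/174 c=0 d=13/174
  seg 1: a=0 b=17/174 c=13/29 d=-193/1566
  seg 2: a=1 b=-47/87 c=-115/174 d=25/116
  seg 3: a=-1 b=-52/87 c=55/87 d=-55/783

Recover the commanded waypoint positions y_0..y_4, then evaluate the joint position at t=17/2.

y_0=1 y_1=0 y_2=1 y_3=-1 y_4=1
S(17/2) = -165/232

y_0 = S_0(0) = a_0 = 1
y_1 = S_1(0) = a_1 = 0
y_2 = S_2(0) = a_2 = 1
y_3 = S_3(0) = a_3 = -1
y_4 = S_3(3) = 1
t_q=17/2 is in segment 3 (τ=3/2); S_3(τ)=-165/232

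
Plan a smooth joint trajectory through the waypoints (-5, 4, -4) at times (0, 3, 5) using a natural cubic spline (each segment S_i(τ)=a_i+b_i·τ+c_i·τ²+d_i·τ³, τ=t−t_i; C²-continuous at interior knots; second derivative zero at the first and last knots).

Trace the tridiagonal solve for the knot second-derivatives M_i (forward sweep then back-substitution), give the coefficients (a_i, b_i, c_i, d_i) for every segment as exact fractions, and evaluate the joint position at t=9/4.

  seg 0: a=-5 b=51/10 c=0 d=-7/30
  seg 1: a=4 b=-6/5 c=-21/10 d=7/20
S(9/4) = 2443/640

Δ: Δ0=3, Δ1=-4
row 1: diag=10, rhs=-42; c'=1/5, d'=-21/5
back: M1=-21/5
M: M0=0, M1=-21/5, M2=0
seg 0: a=-5, c=M0/2=0, d=(M1−M0)/(6·3)=-7/30, b=Δ0−h0·(2M0+M1)/6=51/10
seg 1: a=4, c=M1/2=-21/10, d=(M2−M1)/(6·2)=7/20, b=Δ1−h1·(2M1+M2)/6=-6/5
t_q=9/4 → seg 0, τ=9/4; S=-5+51/10·τ+0·τ²+-7/30·τ³=2443/640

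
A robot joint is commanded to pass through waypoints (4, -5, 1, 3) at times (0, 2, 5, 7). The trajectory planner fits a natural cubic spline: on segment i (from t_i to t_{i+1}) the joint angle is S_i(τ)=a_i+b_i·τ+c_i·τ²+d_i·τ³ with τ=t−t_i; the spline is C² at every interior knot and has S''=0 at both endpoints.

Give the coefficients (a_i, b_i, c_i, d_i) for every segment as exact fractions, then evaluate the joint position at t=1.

Δ: Δ0=-9/2, Δ1=2, Δ2=1
row 1: diag=10, rhs=39; c'=3/10, d'=39/10
row 2: denom=10−3·3/10=91/10; d'=(-6−3·39/10)/(91/10)=-177/91
back: M2=-177/91
back: M1=39/10−3/10·-177/91=408/91
M: M0=0, M1=408/91, M2=-177/91, M3=0
seg 0: a=4, c=M0/2=0, d=(M1−M0)/(6·2)=34/91, b=Δ0−h0·(2M0+M1)/6=-1091/182
seg 1: a=-5, c=M1/2=204/91, d=(M2−M1)/(6·3)=-5/14, b=Δ1−h1·(2M1+M2)/6=-275/182
seg 2: a=1, c=M2/2=-177/182, d=(M3−M2)/(6·2)=59/364, b=Δ2−h2·(2M2+M3)/6=209/91
t_q=1 → seg 0, τ=1; S=4+-1091/182·τ+0·τ²+34/91·τ³=-295/182

  seg 0: a=4 b=-1091/182 c=0 d=34/91
  seg 1: a=-5 b=-275/182 c=204/91 d=-5/14
  seg 2: a=1 b=209/91 c=-177/182 d=59/364
S(1) = -295/182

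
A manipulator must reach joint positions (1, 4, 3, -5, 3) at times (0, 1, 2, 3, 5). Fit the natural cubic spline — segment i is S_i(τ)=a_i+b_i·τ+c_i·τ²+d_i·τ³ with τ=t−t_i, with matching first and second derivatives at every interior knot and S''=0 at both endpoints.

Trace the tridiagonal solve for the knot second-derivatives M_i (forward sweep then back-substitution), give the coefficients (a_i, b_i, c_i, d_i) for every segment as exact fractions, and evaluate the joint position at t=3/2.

Δ: Δ0=3, Δ1=-1, Δ2=-8, Δ3=4
row 1: diag=4, rhs=-24; c'=1/4, d'=-6
row 2: denom=4−1·1/4=15/4; d'=(-42−1·-6)/(15/4)=-48/5
row 3: denom=6−1·4/15=86/15; d'=(72−1·-48/5)/(86/15)=612/43
back: M3=612/43
back: M2=-48/5−4/15·612/43=-576/43
back: M1=-6−1/4·-576/43=-114/43
M: M0=0, M1=-114/43, M2=-576/43, M3=612/43, M4=0
seg 0: a=1, c=M0/2=0, d=(M1−M0)/(6·1)=-19/43, b=Δ0−h0·(2M0+M1)/6=148/43
seg 1: a=4, c=M1/2=-57/43, d=(M2−M1)/(6·1)=-77/43, b=Δ1−h1·(2M1+M2)/6=91/43
seg 2: a=3, c=M2/2=-288/43, d=(M3−M2)/(6·1)=198/43, b=Δ2−h2·(2M2+M3)/6=-254/43
seg 3: a=-5, c=M3/2=306/43, d=(M4−M3)/(6·2)=-51/43, b=Δ3−h3·(2M3+M4)/6=-236/43
t_q=3/2 → seg 1, τ=1/2; S=4+91/43·τ+-57/43·τ²+-77/43·τ³=1549/344

  seg 0: a=1 b=148/43 c=0 d=-19/43
  seg 1: a=4 b=91/43 c=-57/43 d=-77/43
  seg 2: a=3 b=-254/43 c=-288/43 d=198/43
  seg 3: a=-5 b=-236/43 c=306/43 d=-51/43
S(3/2) = 1549/344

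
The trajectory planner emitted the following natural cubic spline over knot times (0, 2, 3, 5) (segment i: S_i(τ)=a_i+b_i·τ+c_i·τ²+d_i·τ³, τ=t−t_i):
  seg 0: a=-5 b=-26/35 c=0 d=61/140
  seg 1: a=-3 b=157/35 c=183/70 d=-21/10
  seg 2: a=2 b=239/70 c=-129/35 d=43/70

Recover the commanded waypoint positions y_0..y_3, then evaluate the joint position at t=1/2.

y_0 = S_0(0) = a_0 = -5
y_1 = S_1(0) = a_1 = -3
y_2 = S_2(0) = a_2 = 2
y_3 = S_2(2) = -1
t_q=1/2 is in segment 0 (τ=1/2); S_0(τ)=-1191/224

y_0=-5 y_1=-3 y_2=2 y_3=-1
S(1/2) = -1191/224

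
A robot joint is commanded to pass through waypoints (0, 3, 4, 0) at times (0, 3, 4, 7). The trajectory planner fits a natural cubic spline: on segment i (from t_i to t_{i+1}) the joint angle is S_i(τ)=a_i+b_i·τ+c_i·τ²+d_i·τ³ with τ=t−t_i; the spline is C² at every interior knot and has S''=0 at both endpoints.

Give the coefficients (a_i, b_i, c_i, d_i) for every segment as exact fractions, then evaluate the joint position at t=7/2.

  seg 0: a=0 b=8/9 c=0 d=1/81
  seg 1: a=3 b=11/9 c=1/9 d=-1/3
  seg 2: a=4 b=4/9 c=-8/9 d=8/81
S(7/2) = 259/72

Δ: Δ0=1, Δ1=1, Δ2=-4/3
row 1: diag=8, rhs=0; c'=1/8, d'=0
row 2: denom=8−1·1/8=63/8; d'=(-14−1·0)/(63/8)=-16/9
back: M2=-16/9
back: M1=0−1/8·-16/9=2/9
M: M0=0, M1=2/9, M2=-16/9, M3=0
seg 0: a=0, c=M0/2=0, d=(M1−M0)/(6·3)=1/81, b=Δ0−h0·(2M0+M1)/6=8/9
seg 1: a=3, c=M1/2=1/9, d=(M2−M1)/(6·1)=-1/3, b=Δ1−h1·(2M1+M2)/6=11/9
seg 2: a=4, c=M2/2=-8/9, d=(M3−M2)/(6·3)=8/81, b=Δ2−h2·(2M2+M3)/6=4/9
t_q=7/2 → seg 1, τ=1/2; S=3+11/9·τ+1/9·τ²+-1/3·τ³=259/72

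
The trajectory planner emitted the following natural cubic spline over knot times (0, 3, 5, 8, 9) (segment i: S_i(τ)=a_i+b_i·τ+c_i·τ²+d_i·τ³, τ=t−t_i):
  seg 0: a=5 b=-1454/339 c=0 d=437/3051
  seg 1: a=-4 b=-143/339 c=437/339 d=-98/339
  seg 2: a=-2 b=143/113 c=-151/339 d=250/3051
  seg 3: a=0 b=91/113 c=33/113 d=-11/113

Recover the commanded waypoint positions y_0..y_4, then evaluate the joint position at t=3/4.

y_0=5 y_1=-4 y_2=-2 y_3=0 y_4=1
S(3/4) = 13333/7232

y_0 = S_0(0) = a_0 = 5
y_1 = S_1(0) = a_1 = -4
y_2 = S_2(0) = a_2 = -2
y_3 = S_3(0) = a_3 = 0
y_4 = S_3(1) = 1
t_q=3/4 is in segment 0 (τ=3/4); S_0(τ)=13333/7232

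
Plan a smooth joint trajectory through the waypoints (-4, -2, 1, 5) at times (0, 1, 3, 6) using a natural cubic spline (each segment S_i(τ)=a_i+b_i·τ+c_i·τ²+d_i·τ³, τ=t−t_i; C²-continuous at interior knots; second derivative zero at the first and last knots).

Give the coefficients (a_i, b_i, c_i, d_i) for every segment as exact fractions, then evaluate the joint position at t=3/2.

Δ: Δ0=2, Δ1=3/2, Δ2=4/3
row 1: diag=6, rhs=-3; c'=1/3, d'=-1/2
row 2: denom=10−2·1/3=28/3; d'=(-1−2·-1/2)/(28/3)=0
back: M2=0
back: M1=-1/2−1/3·0=-1/2
M: M0=0, M1=-1/2, M2=0, M3=0
seg 0: a=-4, c=M0/2=0, d=(M1−M0)/(6·1)=-1/12, b=Δ0−h0·(2M0+M1)/6=25/12
seg 1: a=-2, c=M1/2=-1/4, d=(M2−M1)/(6·2)=1/24, b=Δ1−h1·(2M1+M2)/6=11/6
seg 2: a=1, c=M2/2=0, d=(M3−M2)/(6·3)=0, b=Δ2−h2·(2M2+M3)/6=4/3
t_q=3/2 → seg 1, τ=1/2; S=-2+11/6·τ+-1/4·τ²+1/24·τ³=-73/64

  seg 0: a=-4 b=25/12 c=0 d=-1/12
  seg 1: a=-2 b=11/6 c=-1/4 d=1/24
  seg 2: a=1 b=4/3 c=0 d=0
S(3/2) = -73/64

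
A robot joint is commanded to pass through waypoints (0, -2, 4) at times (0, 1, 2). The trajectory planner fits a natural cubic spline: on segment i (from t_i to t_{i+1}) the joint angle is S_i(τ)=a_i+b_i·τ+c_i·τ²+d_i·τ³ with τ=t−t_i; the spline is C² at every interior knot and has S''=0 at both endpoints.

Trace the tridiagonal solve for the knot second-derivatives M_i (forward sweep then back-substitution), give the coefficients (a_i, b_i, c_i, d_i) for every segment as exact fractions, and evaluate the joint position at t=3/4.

Δ: Δ0=-2, Δ1=6
row 1: diag=4, rhs=48; c'=1/4, d'=12
back: M1=12
M: M0=0, M1=12, M2=0
seg 0: a=0, c=M0/2=0, d=(M1−M0)/(6·1)=2, b=Δ0−h0·(2M0+M1)/6=-4
seg 1: a=-2, c=M1/2=6, d=(M2−M1)/(6·1)=-2, b=Δ1−h1·(2M1+M2)/6=2
t_q=3/4 → seg 0, τ=3/4; S=0+-4·τ+0·τ²+2·τ³=-69/32

  seg 0: a=0 b=-4 c=0 d=2
  seg 1: a=-2 b=2 c=6 d=-2
S(3/4) = -69/32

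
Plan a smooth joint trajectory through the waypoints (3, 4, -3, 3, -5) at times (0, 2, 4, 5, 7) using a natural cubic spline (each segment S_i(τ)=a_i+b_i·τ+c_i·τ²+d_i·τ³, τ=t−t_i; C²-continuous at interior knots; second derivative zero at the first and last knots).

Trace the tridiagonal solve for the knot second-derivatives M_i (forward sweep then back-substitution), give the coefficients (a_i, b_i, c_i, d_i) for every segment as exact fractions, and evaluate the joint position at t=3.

Δ: Δ0=1/2, Δ1=-7/2, Δ2=6, Δ3=-4
row 1: diag=8, rhs=-24; c'=1/4, d'=-3
row 2: denom=6−2·1/4=11/2; d'=(57−2·-3)/(11/2)=126/11
row 3: denom=6−1·2/11=64/11; d'=(-60−1·126/11)/(64/11)=-393/32
back: M3=-393/32
back: M2=126/11−2/11·-393/32=219/16
back: M1=-3−1/4·219/16=-411/64
M: M0=0, M1=-411/64, M2=219/16, M3=-393/32, M4=0
seg 0: a=3, c=M0/2=0, d=(M1−M0)/(6·2)=-137/256, b=Δ0−h0·(2M0+M1)/6=169/64
seg 1: a=4, c=M1/2=-411/128, d=(M2−M1)/(6·2)=429/256, b=Δ1−h1·(2M1+M2)/6=-121/32
seg 2: a=-3, c=M2/2=219/32, d=(M3−M2)/(6·1)=-277/64, b=Δ2−h2·(2M2+M3)/6=223/64
seg 3: a=3, c=M3/2=-393/64, d=(M4−M3)/(6·2)=131/128, b=Δ3−h3·(2M3+M4)/6=67/16
t_q=3 → seg 1, τ=1; S=4+-121/32·τ+-411/128·τ²+429/256·τ³=-337/256

  seg 0: a=3 b=169/64 c=0 d=-137/256
  seg 1: a=4 b=-121/32 c=-411/128 d=429/256
  seg 2: a=-3 b=223/64 c=219/32 d=-277/64
  seg 3: a=3 b=67/16 c=-393/64 d=131/128
S(3) = -337/256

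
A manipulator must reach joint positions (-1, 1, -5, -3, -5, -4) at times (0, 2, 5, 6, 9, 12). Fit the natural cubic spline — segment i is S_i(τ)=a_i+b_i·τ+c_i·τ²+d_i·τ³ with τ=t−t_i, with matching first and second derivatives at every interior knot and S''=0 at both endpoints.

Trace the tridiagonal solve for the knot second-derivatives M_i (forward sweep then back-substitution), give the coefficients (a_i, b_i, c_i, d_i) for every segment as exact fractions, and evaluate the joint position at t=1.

  seg 0: a=-1 b=4153/2019 c=0 d=-1067/4038
  seg 1: a=1 b=-2249/2019 c=-1067/673 d=7814/18171
  seg 2: a=-5 b=1987/2019 c=4613/2019 d=-854/673
  seg 3: a=-3 b=3527/2019 c=-3073/2019 d=4346/18171
  seg 4: a=-5 b=-1873/2019 c=1273/2019 d=-1273/18171
S(1) = 1067/1346

Δ: Δ0=1, Δ1=-2, Δ2=2, Δ3=-2/3, Δ4=1/3
row 1: diag=10, rhs=-18; c'=3/10, d'=-9/5
row 2: denom=8−3·3/10=71/10; d'=(24−3·-9/5)/(71/10)=294/71
row 3: denom=8−1·10/71=558/71; d'=(-16−1·294/71)/(558/71)=-715/279
row 4: denom=12−3·71/186=673/62; d'=(6−3·-715/279)/(673/62)=2546/2019
back: M4=2546/2019
back: M3=-715/279−71/186·2546/2019=-6146/2019
back: M2=294/71−10/71·-6146/2019=9226/2019
back: M1=-9/5−3/10·9226/2019=-2134/673
M: M0=0, M1=-2134/673, M2=9226/2019, M3=-6146/2019, M4=2546/2019, M5=0
seg 0: a=-1, c=M0/2=0, d=(M1−M0)/(6·2)=-1067/4038, b=Δ0−h0·(2M0+M1)/6=4153/2019
seg 1: a=1, c=M1/2=-1067/673, d=(M2−M1)/(6·3)=7814/18171, b=Δ1−h1·(2M1+M2)/6=-2249/2019
seg 2: a=-5, c=M2/2=4613/2019, d=(M3−M2)/(6·1)=-854/673, b=Δ2−h2·(2M2+M3)/6=1987/2019
seg 3: a=-3, c=M3/2=-3073/2019, d=(M4−M3)/(6·3)=4346/18171, b=Δ3−h3·(2M3+M4)/6=3527/2019
seg 4: a=-5, c=M4/2=1273/2019, d=(M5−M4)/(6·3)=-1273/18171, b=Δ4−h4·(2M4+M5)/6=-1873/2019
t_q=1 → seg 0, τ=1; S=-1+4153/2019·τ+0·τ²+-1067/4038·τ³=1067/1346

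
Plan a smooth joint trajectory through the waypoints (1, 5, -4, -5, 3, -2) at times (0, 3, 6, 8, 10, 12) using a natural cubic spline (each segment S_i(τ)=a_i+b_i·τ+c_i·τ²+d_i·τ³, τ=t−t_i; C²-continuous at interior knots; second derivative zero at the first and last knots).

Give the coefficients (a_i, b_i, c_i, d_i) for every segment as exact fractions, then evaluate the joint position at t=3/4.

Δ: Δ0=4/3, Δ1=-3, Δ2=-1/2, Δ3=4, Δ4=-5/2
row 1: diag=12, rhs=-26; c'=1/4, d'=-13/6
row 2: denom=10−3·1/4=37/4; d'=(15−3·-13/6)/(37/4)=86/37
row 3: denom=8−2·8/37=280/37; d'=(27−2·86/37)/(280/37)=827/280
row 4: denom=8−2·37/140=523/70; d'=(-39−2·827/280)/(523/70)=-6287/1046
back: M4=-6287/1046
back: M3=827/280−37/140·-6287/1046=4751/1046
back: M2=86/37−8/37·4751/1046=702/523
back: M1=-13/6−1/4·702/523=-3926/1569
M: M0=0, M1=-3926/1569, M2=702/523, M3=4751/1046, M4=-6287/1046, M5=0
seg 0: a=1, c=M0/2=0, d=(M1−M0)/(6·3)=-1963/14121, b=Δ0−h0·(2M0+M1)/6=4055/1569
seg 1: a=5, c=M1/2=-1963/1569, d=(M2−M1)/(6·3)=3016/14121, b=Δ1−h1·(2M1+M2)/6=-1834/1569
seg 2: a=-4, c=M2/2=351/523, d=(M3−M2)/(6·2)=3347/12552, b=Δ2−h2·(2M2+M3)/6=-4564/1569
seg 3: a=-5, c=M3/2=4751/2092, d=(M4−M3)/(6·2)=-5519/6276, b=Δ3−h3·(2M3+M4)/6=9337/3138
seg 4: a=3, c=M4/2=-6287/2092, d=(M5−M4)/(6·2)=6287/12552, b=Δ4−h4·(2M4+M5)/6=4729/3138
t_q=3/4 → seg 0, τ=3/4; S=1+4055/1569·τ+0·τ²+-1963/14121·τ³=96389/33472

  seg 0: a=1 b=4055/1569 c=0 d=-1963/14121
  seg 1: a=5 b=-1834/1569 c=-1963/1569 d=3016/14121
  seg 2: a=-4 b=-4564/1569 c=351/523 d=3347/12552
  seg 3: a=-5 b=9337/3138 c=4751/2092 d=-5519/6276
  seg 4: a=3 b=4729/3138 c=-6287/2092 d=6287/12552
S(3/4) = 96389/33472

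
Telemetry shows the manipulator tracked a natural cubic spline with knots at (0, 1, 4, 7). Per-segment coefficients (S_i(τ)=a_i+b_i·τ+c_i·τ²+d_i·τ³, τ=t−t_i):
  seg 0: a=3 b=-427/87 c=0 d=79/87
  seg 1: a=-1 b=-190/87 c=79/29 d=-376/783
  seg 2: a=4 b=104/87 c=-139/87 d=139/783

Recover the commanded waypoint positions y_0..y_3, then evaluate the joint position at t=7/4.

y_0=3 y_1=-1 y_2=4 y_3=-2
S(7/4) = -607/464

y_0 = S_0(0) = a_0 = 3
y_1 = S_1(0) = a_1 = -1
y_2 = S_2(0) = a_2 = 4
y_3 = S_2(3) = -2
t_q=7/4 is in segment 1 (τ=3/4); S_1(τ)=-607/464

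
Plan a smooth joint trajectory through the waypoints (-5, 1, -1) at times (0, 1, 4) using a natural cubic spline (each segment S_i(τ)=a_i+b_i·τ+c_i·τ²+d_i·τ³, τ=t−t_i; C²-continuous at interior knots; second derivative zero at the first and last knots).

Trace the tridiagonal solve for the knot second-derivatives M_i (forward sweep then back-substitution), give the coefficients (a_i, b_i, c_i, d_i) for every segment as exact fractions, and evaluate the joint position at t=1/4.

Δ: Δ0=6, Δ1=-2/3
row 1: diag=8, rhs=-40; c'=3/8, d'=-5
back: M1=-5
M: M0=0, M1=-5, M2=0
seg 0: a=-5, c=M0/2=0, d=(M1−M0)/(6·1)=-5/6, b=Δ0−h0·(2M0+M1)/6=41/6
seg 1: a=1, c=M1/2=-5/2, d=(M2−M1)/(6·3)=5/18, b=Δ1−h1·(2M1+M2)/6=13/3
t_q=1/4 → seg 0, τ=1/4; S=-5+41/6·τ+0·τ²+-5/6·τ³=-423/128

  seg 0: a=-5 b=41/6 c=0 d=-5/6
  seg 1: a=1 b=13/3 c=-5/2 d=5/18
S(1/4) = -423/128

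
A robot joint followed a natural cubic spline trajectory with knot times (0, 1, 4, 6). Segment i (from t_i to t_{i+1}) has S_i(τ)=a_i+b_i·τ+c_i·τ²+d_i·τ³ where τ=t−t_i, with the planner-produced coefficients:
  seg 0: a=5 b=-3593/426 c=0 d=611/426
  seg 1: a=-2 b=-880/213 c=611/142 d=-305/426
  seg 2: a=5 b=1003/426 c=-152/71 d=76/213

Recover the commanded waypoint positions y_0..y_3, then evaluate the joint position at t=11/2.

y_0 = S_0(0) = a_0 = 5
y_1 = S_1(0) = a_1 = -2
y_2 = S_2(0) = a_2 = 5
y_3 = S_2(2) = 4
t_q=11/2 is in segment 2 (τ=3/2); S_2(τ)=1397/284

y_0=5 y_1=-2 y_2=5 y_3=4
S(11/2) = 1397/284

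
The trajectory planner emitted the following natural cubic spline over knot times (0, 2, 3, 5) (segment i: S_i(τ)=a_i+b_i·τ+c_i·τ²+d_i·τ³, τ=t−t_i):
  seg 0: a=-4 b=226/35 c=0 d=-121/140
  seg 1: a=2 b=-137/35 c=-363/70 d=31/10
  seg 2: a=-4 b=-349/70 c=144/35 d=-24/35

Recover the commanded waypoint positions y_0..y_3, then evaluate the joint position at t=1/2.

y_0=-4 y_1=2 y_2=-4 y_3=-3
S(1/2) = -197/224

y_0 = S_0(0) = a_0 = -4
y_1 = S_1(0) = a_1 = 2
y_2 = S_2(0) = a_2 = -4
y_3 = S_2(2) = -3
t_q=1/2 is in segment 0 (τ=1/2); S_0(τ)=-197/224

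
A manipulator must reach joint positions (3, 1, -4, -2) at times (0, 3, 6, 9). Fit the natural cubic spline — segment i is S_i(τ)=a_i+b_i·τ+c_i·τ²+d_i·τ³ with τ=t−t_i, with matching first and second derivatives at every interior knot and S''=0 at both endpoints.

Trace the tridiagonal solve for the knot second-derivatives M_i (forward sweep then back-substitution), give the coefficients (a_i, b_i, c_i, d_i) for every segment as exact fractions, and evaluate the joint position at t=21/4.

  seg 0: a=3 b=-11/45 c=0 d=-19/405
  seg 1: a=1 b=-68/45 c=-19/45 d=10/81
  seg 2: a=-4 b=-32/45 c=31/45 d=-31/405
S(21/4) = -501/160

Δ: Δ0=-2/3, Δ1=-5/3, Δ2=2/3
row 1: diag=12, rhs=-6; c'=1/4, d'=-1/2
row 2: denom=12−3·1/4=45/4; d'=(14−3·-1/2)/(45/4)=62/45
back: M2=62/45
back: M1=-1/2−1/4·62/45=-38/45
M: M0=0, M1=-38/45, M2=62/45, M3=0
seg 0: a=3, c=M0/2=0, d=(M1−M0)/(6·3)=-19/405, b=Δ0−h0·(2M0+M1)/6=-11/45
seg 1: a=1, c=M1/2=-19/45, d=(M2−M1)/(6·3)=10/81, b=Δ1−h1·(2M1+M2)/6=-68/45
seg 2: a=-4, c=M2/2=31/45, d=(M3−M2)/(6·3)=-31/405, b=Δ2−h2·(2M2+M3)/6=-32/45
t_q=21/4 → seg 1, τ=9/4; S=1+-68/45·τ+-19/45·τ²+10/81·τ³=-501/160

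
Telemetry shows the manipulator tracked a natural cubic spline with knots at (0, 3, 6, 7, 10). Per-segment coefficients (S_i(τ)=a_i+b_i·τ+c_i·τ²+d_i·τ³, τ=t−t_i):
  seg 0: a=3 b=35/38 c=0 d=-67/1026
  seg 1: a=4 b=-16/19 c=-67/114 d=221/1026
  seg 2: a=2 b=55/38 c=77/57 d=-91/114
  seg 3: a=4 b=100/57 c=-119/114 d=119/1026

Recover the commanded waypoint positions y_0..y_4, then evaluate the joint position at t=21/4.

y_0=3 y_1=4 y_2=2 y_3=4 y_4=3
S(21/4) = 3851/2432

y_0 = S_0(0) = a_0 = 3
y_1 = S_1(0) = a_1 = 4
y_2 = S_2(0) = a_2 = 2
y_3 = S_3(0) = a_3 = 4
y_4 = S_3(3) = 3
t_q=21/4 is in segment 1 (τ=9/4); S_1(τ)=3851/2432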